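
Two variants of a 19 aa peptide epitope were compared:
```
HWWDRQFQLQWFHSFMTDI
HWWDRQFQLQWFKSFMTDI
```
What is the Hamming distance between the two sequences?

The sequences differ at positions 13 (1-based) — 1 in total.

1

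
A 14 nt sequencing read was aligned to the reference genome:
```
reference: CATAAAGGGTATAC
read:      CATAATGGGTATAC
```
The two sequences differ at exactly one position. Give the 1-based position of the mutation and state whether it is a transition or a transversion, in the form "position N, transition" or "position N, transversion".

position 6, transversion

The sequences differ only at position 6: A→T (purine→pyrimidine), a transversion.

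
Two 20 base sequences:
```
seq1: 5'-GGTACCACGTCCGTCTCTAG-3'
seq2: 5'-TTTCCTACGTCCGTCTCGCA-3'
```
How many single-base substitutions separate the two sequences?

7

The sequences differ at positions 1, 2, 4, 6, 18, 19, 20 (1-based) — 7 in total.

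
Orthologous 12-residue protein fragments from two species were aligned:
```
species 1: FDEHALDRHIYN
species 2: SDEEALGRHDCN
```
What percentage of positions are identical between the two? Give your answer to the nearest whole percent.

5 positions differ (1, 4, 7, 10, 11), so 7 of 12 match: 7/12 = 58.33%.

58%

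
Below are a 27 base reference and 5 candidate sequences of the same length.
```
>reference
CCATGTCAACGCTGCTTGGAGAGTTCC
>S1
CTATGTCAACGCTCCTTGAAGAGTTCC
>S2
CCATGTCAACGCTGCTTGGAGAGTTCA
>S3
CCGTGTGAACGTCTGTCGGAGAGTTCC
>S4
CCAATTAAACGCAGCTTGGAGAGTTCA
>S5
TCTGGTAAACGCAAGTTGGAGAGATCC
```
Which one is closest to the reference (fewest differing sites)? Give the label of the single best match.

S1 differs at 3 sites; S2 differs at 1 site; S3 differs at 7 sites; S4 differs at 5 sites; S5 differs at 8 sites. The closest is S2.

S2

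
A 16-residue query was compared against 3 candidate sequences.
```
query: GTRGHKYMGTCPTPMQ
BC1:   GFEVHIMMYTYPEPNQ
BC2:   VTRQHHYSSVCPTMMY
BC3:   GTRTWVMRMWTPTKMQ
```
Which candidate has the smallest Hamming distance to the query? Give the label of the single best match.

BC1 differs at 9 positions; BC2 differs at 8 positions; BC3 differs at 9 positions. The closest is BC2.

BC2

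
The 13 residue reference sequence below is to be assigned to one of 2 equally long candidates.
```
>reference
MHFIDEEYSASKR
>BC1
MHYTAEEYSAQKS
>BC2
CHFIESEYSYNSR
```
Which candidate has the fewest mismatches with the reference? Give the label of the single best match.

BC1

Hamming distances to reference — BC1: 5; BC2: 6.
Smallest is BC1 with 5 mismatches.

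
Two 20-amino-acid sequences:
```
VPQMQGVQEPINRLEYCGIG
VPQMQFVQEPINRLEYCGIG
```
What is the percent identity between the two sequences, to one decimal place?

1 position differs (6), so 19 of 20 match: 19/20 = 95%.

95.0%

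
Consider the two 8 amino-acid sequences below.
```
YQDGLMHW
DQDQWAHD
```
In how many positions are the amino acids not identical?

The sequences differ at positions 1, 4, 5, 6, 8 (1-based) — 5 in total.

5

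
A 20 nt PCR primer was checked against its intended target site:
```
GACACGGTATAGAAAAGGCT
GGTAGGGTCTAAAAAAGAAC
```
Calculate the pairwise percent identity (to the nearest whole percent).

60%

8 positions differ (2, 3, 5, 9, 12, 18, 19, 20), so 12 of 20 match: 12/20 = 60%.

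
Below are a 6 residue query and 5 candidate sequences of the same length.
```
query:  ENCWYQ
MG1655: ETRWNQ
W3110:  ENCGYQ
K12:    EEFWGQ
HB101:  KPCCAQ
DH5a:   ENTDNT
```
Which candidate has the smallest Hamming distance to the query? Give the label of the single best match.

W3110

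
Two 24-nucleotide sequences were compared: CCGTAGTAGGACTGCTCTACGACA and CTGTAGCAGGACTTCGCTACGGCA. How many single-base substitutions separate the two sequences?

Comparing position by position, 5 bases differ: 2 (C/T), 7 (T/C), 14 (G/T), 16 (T/G), 22 (A/G).

5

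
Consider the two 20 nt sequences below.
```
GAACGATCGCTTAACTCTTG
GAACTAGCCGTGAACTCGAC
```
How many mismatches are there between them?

8

Comparing position by position, 8 sites differ: 5 (G/T), 7 (T/G), 9 (G/C), 10 (C/G), 12 (T/G), 18 (T/G), 19 (T/A), 20 (G/C).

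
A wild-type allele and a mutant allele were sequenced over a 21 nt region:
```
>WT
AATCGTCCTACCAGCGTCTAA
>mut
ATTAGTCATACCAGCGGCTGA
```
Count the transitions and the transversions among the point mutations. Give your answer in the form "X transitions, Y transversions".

1 transition, 4 transversions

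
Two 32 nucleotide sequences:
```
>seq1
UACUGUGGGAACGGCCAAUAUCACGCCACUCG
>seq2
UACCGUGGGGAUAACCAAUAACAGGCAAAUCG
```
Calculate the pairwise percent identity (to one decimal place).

71.9%

Mismatches at positions 4, 10, 12, 13, 14, 21, 24, 27, 29 (1-based): 9 of 32.
Identical positions: 23/32 = 71.88% → 71.9%.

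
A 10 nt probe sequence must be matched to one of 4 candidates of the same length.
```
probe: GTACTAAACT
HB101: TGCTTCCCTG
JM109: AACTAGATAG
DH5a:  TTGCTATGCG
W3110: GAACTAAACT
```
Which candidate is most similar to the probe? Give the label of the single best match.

W3110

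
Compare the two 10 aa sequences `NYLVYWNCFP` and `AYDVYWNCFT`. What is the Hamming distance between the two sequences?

3

Comparing position by position, 3 positions differ: 1 (N/A), 3 (L/D), 10 (P/T).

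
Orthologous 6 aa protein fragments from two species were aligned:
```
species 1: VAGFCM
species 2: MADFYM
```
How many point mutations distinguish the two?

Comparing position by position, 3 residues differ: 1 (V/M), 3 (G/D), 5 (C/Y).

3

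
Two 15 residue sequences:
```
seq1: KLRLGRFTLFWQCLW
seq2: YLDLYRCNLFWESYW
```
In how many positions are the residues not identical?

8

Comparing position by position, 8 positions differ: 1 (K/Y), 3 (R/D), 5 (G/Y), 7 (F/C), 8 (T/N), 12 (Q/E), 13 (C/S), 14 (L/Y).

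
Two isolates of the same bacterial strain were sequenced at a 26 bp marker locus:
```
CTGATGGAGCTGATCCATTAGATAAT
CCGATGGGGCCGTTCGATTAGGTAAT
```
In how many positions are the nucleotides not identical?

6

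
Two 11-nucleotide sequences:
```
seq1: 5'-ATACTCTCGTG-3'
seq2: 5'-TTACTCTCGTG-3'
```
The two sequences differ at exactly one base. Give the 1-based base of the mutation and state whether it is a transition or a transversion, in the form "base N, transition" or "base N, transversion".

base 1, transversion

Base 1 changes A→T. A is a purine and T is a pyrimidine, so this is a transversion.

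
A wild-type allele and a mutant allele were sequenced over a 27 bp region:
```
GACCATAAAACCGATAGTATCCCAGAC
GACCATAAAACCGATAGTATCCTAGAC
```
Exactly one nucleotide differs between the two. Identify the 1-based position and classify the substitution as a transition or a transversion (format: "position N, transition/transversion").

position 23, transition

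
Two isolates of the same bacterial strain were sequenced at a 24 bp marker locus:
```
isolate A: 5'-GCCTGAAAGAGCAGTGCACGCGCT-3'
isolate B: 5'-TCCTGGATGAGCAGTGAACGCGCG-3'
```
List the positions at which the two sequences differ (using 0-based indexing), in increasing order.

Differences at position 0 (G→T), position 5 (A→G), position 7 (A→T), position 16 (C→A), position 23 (T→G).

0, 5, 7, 16, 23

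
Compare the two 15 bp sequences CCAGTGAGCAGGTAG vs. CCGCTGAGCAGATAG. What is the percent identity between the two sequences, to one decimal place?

80.0%

3 positions differ (3, 4, 12), so 12 of 15 match: 12/15 = 80%.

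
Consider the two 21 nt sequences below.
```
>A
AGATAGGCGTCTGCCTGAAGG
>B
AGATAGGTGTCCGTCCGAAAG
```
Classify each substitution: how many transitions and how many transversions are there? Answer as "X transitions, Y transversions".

5 transitions, 0 transversions

Transitions (purine↔purine or pyrimidine↔pyrimidine): 8 C→T, 12 T→C, 14 C→T, 16 T→C, 20 G→A.
Transversions (purine↔pyrimidine): none.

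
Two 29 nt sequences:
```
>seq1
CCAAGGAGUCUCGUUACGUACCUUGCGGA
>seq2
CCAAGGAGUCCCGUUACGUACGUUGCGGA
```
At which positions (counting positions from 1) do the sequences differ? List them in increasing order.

Scanning 1-based: 11: U/C; 22: C/G.

11, 22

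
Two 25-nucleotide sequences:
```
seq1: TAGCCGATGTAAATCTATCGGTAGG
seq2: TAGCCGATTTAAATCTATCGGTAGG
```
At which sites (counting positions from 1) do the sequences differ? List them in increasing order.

Differences at site 9 (G→T).

9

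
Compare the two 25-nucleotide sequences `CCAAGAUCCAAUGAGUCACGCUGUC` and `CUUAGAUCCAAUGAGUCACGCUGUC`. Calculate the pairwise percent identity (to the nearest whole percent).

92%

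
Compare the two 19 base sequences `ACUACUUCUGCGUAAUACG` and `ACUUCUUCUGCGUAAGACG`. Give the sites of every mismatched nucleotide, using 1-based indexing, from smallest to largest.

4, 16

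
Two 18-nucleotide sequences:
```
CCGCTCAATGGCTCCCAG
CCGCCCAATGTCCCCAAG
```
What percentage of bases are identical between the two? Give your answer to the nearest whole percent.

Mismatches at positions 5, 11, 13, 16 (1-based): 4 of 18.
Identical positions: 14/18 = 77.78% → 78%.

78%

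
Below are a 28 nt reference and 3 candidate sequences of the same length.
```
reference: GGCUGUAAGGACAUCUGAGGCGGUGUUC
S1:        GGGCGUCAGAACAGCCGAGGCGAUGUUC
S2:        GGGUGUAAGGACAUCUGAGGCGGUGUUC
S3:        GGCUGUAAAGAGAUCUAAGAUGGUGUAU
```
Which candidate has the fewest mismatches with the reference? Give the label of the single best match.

Hamming distances to reference — S1: 7; S2: 1; S3: 7.
Smallest is S2 with 1 mismatch.

S2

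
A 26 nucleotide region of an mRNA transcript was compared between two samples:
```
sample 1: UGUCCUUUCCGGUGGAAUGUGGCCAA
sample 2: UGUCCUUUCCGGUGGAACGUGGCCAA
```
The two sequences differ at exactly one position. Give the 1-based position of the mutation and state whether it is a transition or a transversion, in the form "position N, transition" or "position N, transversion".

The sequences differ only at position 18: U→C (pyrimidine→pyrimidine), a transition.

position 18, transition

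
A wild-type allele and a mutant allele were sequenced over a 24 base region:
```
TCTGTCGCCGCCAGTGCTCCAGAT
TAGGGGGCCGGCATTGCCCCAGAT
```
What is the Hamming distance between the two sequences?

7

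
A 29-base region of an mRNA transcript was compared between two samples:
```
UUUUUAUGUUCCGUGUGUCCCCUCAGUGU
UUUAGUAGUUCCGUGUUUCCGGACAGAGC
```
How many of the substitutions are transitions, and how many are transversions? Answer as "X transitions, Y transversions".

1 transition, 9 transversions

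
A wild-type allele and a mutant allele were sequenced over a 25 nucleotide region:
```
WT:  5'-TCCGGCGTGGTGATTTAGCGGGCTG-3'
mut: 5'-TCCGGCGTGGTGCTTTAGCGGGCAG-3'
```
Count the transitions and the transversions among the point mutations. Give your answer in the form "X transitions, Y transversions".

0 transitions, 2 transversions

Mismatches (1-based):
base 13: A→C (purine→pyrimidine, transversion)
base 24: T→A (pyrimidine→purine, transversion)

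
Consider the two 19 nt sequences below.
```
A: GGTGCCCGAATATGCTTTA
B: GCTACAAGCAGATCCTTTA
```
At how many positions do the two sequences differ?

7

The sequences differ at positions 2, 4, 6, 7, 9, 11, 14 (1-based) — 7 in total.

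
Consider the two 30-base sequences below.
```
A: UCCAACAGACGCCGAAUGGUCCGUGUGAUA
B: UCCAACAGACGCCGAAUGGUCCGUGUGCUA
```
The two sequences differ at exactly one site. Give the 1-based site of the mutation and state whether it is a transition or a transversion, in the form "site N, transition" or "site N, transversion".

site 28, transversion

The sequences differ only at site 28: A→C (purine→pyrimidine), a transversion.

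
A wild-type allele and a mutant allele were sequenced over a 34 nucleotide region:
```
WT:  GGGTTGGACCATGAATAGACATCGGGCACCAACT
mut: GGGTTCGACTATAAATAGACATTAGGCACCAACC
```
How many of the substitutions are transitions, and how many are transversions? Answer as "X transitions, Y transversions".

Transitions (purine↔purine or pyrimidine↔pyrimidine): 10 C→T, 13 G→A, 23 C→T, 24 G→A, 34 T→C.
Transversions (purine↔pyrimidine): 6 G→C.

5 transitions, 1 transversion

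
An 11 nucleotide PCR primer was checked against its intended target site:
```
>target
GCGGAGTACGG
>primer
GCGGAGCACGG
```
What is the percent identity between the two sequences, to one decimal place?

90.9%

1 position differs (7), so 10 of 11 match: 10/11 = 90.91%.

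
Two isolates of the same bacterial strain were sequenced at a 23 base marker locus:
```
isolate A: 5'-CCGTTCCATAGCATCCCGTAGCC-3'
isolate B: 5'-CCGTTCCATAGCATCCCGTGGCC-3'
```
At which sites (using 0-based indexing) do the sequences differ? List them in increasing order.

19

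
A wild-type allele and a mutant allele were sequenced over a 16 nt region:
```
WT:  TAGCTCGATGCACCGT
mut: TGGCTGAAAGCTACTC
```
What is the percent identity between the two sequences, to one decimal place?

Mismatches at positions 2, 6, 7, 9, 12, 13, 15, 16 (1-based): 8 of 16.
Identical positions: 8/16 = 50% → 50.0%.

50.0%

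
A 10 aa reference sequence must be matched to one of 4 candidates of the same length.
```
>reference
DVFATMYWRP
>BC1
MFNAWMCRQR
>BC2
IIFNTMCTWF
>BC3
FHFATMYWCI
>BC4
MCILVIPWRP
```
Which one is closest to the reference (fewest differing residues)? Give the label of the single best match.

BC3

BC1 differs at 8 residues; BC2 differs at 7 residues; BC3 differs at 4 residues; BC4 differs at 7 residues. The closest is BC3.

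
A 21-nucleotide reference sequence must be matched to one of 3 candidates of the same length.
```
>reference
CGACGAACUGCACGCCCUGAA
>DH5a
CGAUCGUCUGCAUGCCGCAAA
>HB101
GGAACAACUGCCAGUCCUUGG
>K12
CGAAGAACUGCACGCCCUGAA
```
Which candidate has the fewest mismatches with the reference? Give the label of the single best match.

DH5a differs at 8 bases; HB101 differs at 9 bases; K12 differs at 1 base. The closest is K12.

K12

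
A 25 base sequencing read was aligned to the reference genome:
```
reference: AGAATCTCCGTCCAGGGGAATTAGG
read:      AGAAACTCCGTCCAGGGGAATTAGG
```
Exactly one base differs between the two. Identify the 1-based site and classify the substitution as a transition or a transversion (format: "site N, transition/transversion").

site 5, transversion

The sequences differ only at site 5: T→A (pyrimidine→purine), a transversion.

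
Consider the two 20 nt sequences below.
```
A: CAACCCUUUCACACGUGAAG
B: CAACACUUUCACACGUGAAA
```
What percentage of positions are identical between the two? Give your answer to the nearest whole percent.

90%

2 positions differ (5, 20), so 18 of 20 match: 18/20 = 90%.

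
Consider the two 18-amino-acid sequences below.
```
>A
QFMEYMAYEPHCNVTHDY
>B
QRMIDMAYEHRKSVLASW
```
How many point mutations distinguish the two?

Comparing position by position, 11 positions differ: 2 (F/R), 4 (E/I), 5 (Y/D), 10 (P/H), 11 (H/R), 12 (C/K), 13 (N/S), 15 (T/L), 16 (H/A), 17 (D/S), 18 (Y/W).

11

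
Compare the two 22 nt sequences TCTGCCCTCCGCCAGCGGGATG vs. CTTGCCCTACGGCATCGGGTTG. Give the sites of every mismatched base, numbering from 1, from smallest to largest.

1, 2, 9, 12, 15, 20

Scanning 1-based: 1: T/C; 2: C/T; 9: C/A; 12: C/G; 15: G/T; 20: A/T.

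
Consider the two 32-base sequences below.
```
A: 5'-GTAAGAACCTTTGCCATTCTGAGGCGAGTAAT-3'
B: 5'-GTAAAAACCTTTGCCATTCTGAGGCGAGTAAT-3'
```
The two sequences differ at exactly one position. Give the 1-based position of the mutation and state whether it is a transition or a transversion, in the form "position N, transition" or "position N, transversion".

position 5, transition

The sequences differ only at position 5: G→A (purine→purine), a transition.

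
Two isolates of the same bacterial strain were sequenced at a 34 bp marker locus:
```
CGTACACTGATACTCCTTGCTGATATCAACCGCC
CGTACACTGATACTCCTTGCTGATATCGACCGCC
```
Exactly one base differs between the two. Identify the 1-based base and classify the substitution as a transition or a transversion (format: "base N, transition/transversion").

base 28, transition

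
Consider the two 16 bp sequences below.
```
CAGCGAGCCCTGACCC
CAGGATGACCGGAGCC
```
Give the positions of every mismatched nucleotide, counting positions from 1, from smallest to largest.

Scanning 1-based: 4: C/G; 5: G/A; 6: A/T; 8: C/A; 11: T/G; 14: C/G.

4, 5, 6, 8, 11, 14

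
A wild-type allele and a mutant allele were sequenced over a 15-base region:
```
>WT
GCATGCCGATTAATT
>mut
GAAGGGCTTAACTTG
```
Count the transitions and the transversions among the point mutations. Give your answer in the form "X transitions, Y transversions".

Mismatches (1-based):
site 2: C→A (pyrimidine→purine, transversion)
site 4: T→G (pyrimidine→purine, transversion)
site 6: C→G (pyrimidine→purine, transversion)
site 8: G→T (purine→pyrimidine, transversion)
site 9: A→T (purine→pyrimidine, transversion)
site 10: T→A (pyrimidine→purine, transversion)
site 11: T→A (pyrimidine→purine, transversion)
site 12: A→C (purine→pyrimidine, transversion)
site 13: A→T (purine→pyrimidine, transversion)
site 15: T→G (pyrimidine→purine, transversion)

0 transitions, 10 transversions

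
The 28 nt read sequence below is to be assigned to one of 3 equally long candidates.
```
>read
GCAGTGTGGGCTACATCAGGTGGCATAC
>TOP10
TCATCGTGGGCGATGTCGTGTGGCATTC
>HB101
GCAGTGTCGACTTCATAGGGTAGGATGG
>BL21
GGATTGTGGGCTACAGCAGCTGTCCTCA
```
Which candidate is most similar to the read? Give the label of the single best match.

TOP10 differs at 9 positions; HB101 differs at 9 positions; BL21 differs at 8 positions. The closest is BL21.

BL21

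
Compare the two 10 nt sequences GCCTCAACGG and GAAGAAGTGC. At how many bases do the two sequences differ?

Mismatches (1-based): base 2: C→A; base 3: C→A; base 4: T→G; base 5: C→A; base 7: A→G; base 8: C→T; base 10: G→C.

7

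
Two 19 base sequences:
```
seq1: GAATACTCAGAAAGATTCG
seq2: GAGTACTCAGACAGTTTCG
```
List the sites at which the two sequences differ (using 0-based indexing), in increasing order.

Scanning 0-based: 2: A/G; 11: A/C; 14: A/T.

2, 11, 14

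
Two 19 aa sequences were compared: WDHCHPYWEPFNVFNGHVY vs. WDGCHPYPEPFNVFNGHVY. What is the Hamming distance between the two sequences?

The sequences differ at residues 3, 8 (1-based) — 2 in total.

2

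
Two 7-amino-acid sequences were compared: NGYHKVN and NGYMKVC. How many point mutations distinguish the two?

2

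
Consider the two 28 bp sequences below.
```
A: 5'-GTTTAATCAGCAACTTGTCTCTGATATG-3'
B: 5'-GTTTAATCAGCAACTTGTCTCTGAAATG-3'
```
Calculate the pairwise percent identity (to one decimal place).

96.4%

1 position differs (25), so 27 of 28 match: 27/28 = 96.43%.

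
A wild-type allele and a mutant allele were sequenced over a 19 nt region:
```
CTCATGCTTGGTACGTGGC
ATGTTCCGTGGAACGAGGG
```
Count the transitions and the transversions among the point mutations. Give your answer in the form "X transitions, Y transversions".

Transitions (purine↔purine or pyrimidine↔pyrimidine): none.
Transversions (purine↔pyrimidine): 1 C→A, 3 C→G, 4 A→T, 6 G→C, 8 T→G, 12 T→A, 16 T→A, 19 C→G.

0 transitions, 8 transversions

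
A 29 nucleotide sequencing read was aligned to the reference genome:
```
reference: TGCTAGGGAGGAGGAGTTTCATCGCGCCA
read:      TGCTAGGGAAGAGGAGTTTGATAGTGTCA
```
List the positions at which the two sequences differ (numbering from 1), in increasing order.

Differences at position 10 (G→A), position 20 (C→G), position 23 (C→A), position 25 (C→T), position 27 (C→T).

10, 20, 23, 25, 27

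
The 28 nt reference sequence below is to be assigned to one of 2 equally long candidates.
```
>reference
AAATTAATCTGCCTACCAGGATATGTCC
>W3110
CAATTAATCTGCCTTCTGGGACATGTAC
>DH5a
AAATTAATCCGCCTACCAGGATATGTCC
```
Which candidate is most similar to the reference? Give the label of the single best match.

W3110 differs at 6 bases; DH5a differs at 1 base. The closest is DH5a.

DH5a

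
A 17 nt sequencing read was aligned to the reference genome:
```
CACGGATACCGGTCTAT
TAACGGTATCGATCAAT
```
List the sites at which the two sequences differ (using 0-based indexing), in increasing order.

Scanning 0-based: 0: C/T; 2: C/A; 3: G/C; 5: A/G; 8: C/T; 11: G/A; 14: T/A.

0, 2, 3, 5, 8, 11, 14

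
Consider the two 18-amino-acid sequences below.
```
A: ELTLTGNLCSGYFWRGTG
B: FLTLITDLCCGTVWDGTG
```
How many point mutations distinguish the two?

Comparing position by position, 8 positions differ: 1 (E/F), 5 (T/I), 6 (G/T), 7 (N/D), 10 (S/C), 12 (Y/T), 13 (F/V), 15 (R/D).

8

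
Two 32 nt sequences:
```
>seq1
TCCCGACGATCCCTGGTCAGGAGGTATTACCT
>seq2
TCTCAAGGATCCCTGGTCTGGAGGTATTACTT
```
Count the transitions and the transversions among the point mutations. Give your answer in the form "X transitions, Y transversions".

3 transitions, 2 transversions

Mismatches (1-based):
position 3: C→T (pyrimidine→pyrimidine, transition)
position 5: G→A (purine→purine, transition)
position 7: C→G (pyrimidine→purine, transversion)
position 19: A→T (purine→pyrimidine, transversion)
position 31: C→T (pyrimidine→pyrimidine, transition)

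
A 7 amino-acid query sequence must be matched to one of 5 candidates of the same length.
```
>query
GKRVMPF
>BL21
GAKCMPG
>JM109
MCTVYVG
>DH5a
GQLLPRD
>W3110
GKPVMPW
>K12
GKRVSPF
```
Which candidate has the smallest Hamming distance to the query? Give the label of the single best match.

Hamming distances to query — BL21: 4; JM109: 6; DH5a: 6; W3110: 2; K12: 1.
Smallest is K12 with 1 mismatch.

K12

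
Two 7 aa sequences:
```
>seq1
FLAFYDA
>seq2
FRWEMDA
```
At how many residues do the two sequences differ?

The sequences differ at residues 2, 3, 4, 5 (1-based) — 4 in total.

4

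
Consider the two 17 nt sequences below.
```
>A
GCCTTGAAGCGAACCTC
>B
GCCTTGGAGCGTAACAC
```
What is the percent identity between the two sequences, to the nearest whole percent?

76%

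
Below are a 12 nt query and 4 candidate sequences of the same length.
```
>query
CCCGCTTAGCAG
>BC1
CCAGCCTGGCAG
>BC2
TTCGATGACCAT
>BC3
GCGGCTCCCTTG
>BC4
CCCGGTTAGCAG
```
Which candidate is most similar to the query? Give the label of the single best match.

BC4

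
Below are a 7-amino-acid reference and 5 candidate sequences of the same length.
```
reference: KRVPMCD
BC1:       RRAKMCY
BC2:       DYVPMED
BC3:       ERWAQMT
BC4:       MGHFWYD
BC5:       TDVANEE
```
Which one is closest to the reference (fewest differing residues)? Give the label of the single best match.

Hamming distances to reference — BC1: 4; BC2: 3; BC3: 6; BC4: 6; BC5: 6.
Smallest is BC2 with 3 mismatches.

BC2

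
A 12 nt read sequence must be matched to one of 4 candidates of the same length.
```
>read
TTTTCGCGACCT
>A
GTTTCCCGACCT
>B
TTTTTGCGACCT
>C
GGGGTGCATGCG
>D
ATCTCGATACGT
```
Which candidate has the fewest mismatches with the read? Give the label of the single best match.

A differs at 2 bases; B differs at 1 base; C differs at 9 bases; D differs at 5 bases. The closest is B.

B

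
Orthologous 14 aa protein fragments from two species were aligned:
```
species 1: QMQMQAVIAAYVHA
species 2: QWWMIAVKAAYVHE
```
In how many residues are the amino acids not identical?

5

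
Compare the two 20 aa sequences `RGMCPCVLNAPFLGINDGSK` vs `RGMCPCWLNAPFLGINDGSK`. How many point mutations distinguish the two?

1

Mismatches (1-based): residue 7: V→W.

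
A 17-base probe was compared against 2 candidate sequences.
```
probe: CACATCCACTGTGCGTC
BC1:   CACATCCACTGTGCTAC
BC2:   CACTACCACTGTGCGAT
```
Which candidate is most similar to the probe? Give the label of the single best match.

BC1 differs at 2 bases; BC2 differs at 4 bases. The closest is BC1.

BC1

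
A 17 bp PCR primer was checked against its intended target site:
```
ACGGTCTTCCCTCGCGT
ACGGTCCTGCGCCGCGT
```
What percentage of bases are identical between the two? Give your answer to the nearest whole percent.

76%

4 positions differ (7, 9, 11, 12), so 13 of 17 match: 13/17 = 76.47%.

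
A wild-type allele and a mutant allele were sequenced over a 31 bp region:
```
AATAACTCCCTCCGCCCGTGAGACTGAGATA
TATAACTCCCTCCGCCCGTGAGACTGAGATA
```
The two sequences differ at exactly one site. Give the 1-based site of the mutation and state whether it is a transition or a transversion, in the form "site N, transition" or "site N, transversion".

The sequences differ only at site 1: A→T (purine→pyrimidine), a transversion.

site 1, transversion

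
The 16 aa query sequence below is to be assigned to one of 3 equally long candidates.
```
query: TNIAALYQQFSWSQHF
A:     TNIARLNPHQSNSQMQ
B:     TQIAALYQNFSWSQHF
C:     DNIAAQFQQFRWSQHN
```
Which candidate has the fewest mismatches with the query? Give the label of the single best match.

B

Hamming distances to query — A: 8; B: 2; C: 5.
Smallest is B with 2 mismatches.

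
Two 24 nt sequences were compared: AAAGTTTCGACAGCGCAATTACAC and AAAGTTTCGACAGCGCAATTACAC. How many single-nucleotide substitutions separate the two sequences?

0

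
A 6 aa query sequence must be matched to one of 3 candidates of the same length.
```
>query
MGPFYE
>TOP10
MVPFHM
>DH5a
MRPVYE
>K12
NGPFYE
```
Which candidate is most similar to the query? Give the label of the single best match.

Hamming distances to query — TOP10: 3; DH5a: 2; K12: 1.
Smallest is K12 with 1 mismatch.

K12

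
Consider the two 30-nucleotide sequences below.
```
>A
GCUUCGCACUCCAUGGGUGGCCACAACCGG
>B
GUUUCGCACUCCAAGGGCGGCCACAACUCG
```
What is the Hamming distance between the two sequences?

Comparing position by position, 5 positions differ: 2 (C/U), 14 (U/A), 18 (U/C), 28 (C/U), 29 (G/C).

5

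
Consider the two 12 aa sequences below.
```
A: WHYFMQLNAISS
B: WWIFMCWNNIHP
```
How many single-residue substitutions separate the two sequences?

7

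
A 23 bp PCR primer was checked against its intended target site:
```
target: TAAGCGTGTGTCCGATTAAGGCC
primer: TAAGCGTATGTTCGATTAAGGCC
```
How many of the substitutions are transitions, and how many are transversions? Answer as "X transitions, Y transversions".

2 transitions, 0 transversions

Mismatches (1-based):
base 8: G→A (purine→purine, transition)
base 12: C→T (pyrimidine→pyrimidine, transition)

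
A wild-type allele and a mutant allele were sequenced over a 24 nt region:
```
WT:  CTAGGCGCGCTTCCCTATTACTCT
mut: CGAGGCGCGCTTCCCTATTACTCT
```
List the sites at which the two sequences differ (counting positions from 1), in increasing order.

Differences at site 2 (T→G).

2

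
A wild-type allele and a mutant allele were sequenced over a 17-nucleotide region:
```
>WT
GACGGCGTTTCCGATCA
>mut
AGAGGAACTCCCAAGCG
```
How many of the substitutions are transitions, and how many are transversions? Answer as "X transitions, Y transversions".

7 transitions, 3 transversions

Transitions (purine↔purine or pyrimidine↔pyrimidine): 1 G→A, 2 A→G, 7 G→A, 8 T→C, 10 T→C, 13 G→A, 17 A→G.
Transversions (purine↔pyrimidine): 3 C→A, 6 C→A, 15 T→G.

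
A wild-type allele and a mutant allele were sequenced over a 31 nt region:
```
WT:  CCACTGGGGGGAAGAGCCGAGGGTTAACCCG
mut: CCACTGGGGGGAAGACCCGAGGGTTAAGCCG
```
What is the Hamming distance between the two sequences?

Comparing position by position, 2 sites differ: 16 (G/C), 28 (C/G).

2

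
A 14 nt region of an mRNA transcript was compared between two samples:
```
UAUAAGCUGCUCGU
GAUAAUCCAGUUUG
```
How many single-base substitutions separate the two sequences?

Comparing position by position, 8 bases differ: 1 (U/G), 6 (G/U), 8 (U/C), 9 (G/A), 10 (C/G), 12 (C/U), 13 (G/U), 14 (U/G).

8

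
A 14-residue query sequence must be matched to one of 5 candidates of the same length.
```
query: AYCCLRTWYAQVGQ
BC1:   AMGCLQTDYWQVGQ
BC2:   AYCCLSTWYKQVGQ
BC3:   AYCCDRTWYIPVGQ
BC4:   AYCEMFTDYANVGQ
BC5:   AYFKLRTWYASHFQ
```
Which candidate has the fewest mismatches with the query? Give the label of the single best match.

BC1 differs at 5 residues; BC2 differs at 2 residues; BC3 differs at 3 residues; BC4 differs at 5 residues; BC5 differs at 5 residues. The closest is BC2.

BC2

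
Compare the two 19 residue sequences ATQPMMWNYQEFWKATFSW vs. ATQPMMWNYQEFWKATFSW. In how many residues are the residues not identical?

The two sequences are identical at every position.

0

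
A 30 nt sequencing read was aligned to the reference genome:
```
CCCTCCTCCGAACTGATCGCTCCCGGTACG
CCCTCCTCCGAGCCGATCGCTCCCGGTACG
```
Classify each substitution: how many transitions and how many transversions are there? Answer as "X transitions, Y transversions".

Transitions (purine↔purine or pyrimidine↔pyrimidine): 12 A→G, 14 T→C.
Transversions (purine↔pyrimidine): none.

2 transitions, 0 transversions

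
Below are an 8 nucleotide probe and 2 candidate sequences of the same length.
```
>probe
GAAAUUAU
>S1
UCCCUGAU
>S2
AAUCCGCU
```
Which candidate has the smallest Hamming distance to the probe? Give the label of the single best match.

S1 differs at 5 sites; S2 differs at 6 sites. The closest is S1.

S1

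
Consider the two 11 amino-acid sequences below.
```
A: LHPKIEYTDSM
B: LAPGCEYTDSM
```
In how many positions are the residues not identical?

3

Mismatches (1-based): position 2: H→A; position 4: K→G; position 5: I→C.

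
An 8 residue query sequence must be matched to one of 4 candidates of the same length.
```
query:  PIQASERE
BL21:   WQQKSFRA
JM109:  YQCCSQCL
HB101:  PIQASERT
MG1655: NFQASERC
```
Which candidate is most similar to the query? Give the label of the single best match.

HB101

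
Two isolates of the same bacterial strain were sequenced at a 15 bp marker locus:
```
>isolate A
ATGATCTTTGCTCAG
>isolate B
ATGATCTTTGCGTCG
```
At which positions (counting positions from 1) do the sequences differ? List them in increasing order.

Differences at position 12 (T→G), position 13 (C→T), position 14 (A→C).

12, 13, 14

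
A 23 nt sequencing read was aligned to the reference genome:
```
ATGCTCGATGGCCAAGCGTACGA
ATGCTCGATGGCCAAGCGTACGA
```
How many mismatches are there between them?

0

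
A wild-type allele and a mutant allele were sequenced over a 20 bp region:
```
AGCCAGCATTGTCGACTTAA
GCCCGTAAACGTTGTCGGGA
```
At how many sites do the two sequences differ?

12

The sequences differ at sites 1, 2, 5, 6, 7, 9, 10, 13, 15, 17, 18, 19 (1-based) — 12 in total.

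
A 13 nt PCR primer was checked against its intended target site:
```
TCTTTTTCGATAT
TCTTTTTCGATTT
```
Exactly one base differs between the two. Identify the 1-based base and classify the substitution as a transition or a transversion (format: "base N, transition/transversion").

base 12, transversion

The sequences differ only at base 12: A→T (purine→pyrimidine), a transversion.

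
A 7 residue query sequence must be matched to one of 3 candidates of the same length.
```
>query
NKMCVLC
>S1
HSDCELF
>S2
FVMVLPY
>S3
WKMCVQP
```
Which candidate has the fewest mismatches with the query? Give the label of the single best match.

S1 differs at 5 positions; S2 differs at 6 positions; S3 differs at 3 positions. The closest is S3.

S3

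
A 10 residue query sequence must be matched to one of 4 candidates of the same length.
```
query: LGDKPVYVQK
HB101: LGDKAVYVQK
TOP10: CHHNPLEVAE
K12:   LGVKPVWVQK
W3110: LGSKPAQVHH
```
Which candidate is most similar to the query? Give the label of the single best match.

HB101

Hamming distances to query — HB101: 1; TOP10: 8; K12: 2; W3110: 5.
Smallest is HB101 with 1 mismatch.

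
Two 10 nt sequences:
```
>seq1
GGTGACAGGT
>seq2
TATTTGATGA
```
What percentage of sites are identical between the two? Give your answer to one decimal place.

30.0%

7 positions differ (1, 2, 4, 5, 6, 8, 10), so 3 of 10 match: 3/10 = 30%.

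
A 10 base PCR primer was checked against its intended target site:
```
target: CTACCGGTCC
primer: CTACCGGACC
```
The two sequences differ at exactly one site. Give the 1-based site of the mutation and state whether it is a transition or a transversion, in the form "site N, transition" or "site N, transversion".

site 8, transversion

Site 8 changes T→A. T is a pyrimidine and A is a purine, so this is a transversion.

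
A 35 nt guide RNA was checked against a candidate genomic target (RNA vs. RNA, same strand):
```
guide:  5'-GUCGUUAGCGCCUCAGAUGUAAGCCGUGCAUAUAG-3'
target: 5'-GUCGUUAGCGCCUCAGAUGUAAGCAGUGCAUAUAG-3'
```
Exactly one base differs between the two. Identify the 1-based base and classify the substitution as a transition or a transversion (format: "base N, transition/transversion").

base 25, transversion

The sequences differ only at base 25: C→A (pyrimidine→purine), a transversion.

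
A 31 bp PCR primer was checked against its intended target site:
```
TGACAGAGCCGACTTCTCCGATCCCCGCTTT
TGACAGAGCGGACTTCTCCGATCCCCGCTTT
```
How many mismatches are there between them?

1

The sequences differ at positions 10 (1-based) — 1 in total.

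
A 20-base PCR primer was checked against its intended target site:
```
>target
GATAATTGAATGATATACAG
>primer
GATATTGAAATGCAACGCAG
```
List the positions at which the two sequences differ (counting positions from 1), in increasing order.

5, 7, 8, 13, 14, 16, 17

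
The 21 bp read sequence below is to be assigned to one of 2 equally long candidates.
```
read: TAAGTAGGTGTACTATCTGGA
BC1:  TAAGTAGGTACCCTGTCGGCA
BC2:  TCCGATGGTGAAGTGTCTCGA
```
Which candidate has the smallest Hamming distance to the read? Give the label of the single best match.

BC1 differs at 6 bases; BC2 differs at 8 bases. The closest is BC1.

BC1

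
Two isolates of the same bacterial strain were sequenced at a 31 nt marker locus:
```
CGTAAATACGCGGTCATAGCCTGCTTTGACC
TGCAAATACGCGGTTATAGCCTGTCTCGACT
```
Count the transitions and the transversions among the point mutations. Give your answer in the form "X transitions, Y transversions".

Mismatches (1-based):
site 1: C→T (pyrimidine→pyrimidine, transition)
site 3: T→C (pyrimidine→pyrimidine, transition)
site 15: C→T (pyrimidine→pyrimidine, transition)
site 24: C→T (pyrimidine→pyrimidine, transition)
site 25: T→C (pyrimidine→pyrimidine, transition)
site 27: T→C (pyrimidine→pyrimidine, transition)
site 31: C→T (pyrimidine→pyrimidine, transition)

7 transitions, 0 transversions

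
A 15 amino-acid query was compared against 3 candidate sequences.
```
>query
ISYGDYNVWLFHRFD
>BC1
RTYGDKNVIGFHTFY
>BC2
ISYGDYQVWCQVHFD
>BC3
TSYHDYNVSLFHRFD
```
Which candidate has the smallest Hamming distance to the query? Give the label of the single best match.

BC3

BC1 differs at 7 residues; BC2 differs at 5 residues; BC3 differs at 3 residues. The closest is BC3.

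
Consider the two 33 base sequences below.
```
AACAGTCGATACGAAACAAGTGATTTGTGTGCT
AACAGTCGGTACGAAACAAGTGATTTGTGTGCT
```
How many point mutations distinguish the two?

1

Mismatches (1-based): position 9: A→G.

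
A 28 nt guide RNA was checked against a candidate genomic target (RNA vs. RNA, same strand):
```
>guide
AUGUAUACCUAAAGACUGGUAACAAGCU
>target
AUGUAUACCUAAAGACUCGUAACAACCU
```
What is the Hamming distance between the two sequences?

2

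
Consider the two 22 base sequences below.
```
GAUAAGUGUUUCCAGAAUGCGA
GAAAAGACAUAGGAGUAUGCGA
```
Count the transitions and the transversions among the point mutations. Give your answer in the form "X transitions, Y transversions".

Transitions (purine↔purine or pyrimidine↔pyrimidine): none.
Transversions (purine↔pyrimidine): 3 U→A, 7 U→A, 8 G→C, 9 U→A, 11 U→A, 12 C→G, 13 C→G, 16 A→U.

0 transitions, 8 transversions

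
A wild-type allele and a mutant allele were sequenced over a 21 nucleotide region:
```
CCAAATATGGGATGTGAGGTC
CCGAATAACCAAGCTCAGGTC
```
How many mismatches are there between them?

Comparing position by position, 8 bases differ: 3 (A/G), 8 (T/A), 9 (G/C), 10 (G/C), 11 (G/A), 13 (T/G), 14 (G/C), 16 (G/C).

8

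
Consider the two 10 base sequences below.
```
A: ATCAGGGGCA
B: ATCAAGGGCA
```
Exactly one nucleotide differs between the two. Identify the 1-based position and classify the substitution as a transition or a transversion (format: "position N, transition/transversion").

Position 5 changes G→A. G is a purine and A is a purine, so this is a transition.

position 5, transition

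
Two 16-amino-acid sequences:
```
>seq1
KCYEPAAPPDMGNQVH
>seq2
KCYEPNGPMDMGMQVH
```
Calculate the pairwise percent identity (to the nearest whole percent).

75%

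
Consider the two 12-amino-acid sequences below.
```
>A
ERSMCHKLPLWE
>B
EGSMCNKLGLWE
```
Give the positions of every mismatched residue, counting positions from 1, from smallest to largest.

2, 6, 9

Scanning 1-based: 2: R/G; 6: H/N; 9: P/G.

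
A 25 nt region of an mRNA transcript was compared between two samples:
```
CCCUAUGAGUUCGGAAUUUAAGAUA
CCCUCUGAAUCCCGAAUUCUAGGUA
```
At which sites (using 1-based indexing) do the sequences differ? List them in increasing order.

5, 9, 11, 13, 19, 20, 23

Differences at site 5 (A→C), site 9 (G→A), site 11 (U→C), site 13 (G→C), site 19 (U→C), site 20 (A→U), site 23 (A→G).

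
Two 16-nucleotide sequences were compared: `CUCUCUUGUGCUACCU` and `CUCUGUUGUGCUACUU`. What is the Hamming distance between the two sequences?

2

Comparing position by position, 2 sites differ: 5 (C/G), 15 (C/U).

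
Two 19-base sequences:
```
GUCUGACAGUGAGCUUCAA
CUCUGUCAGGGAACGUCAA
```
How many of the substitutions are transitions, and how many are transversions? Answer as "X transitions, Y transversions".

1 transition, 4 transversions

Mismatches (1-based):
base 1: G→C (purine→pyrimidine, transversion)
base 6: A→U (purine→pyrimidine, transversion)
base 10: U→G (pyrimidine→purine, transversion)
base 13: G→A (purine→purine, transition)
base 15: U→G (pyrimidine→purine, transversion)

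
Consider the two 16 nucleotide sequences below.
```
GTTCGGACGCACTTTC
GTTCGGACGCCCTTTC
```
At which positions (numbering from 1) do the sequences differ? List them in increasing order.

11

Scanning 1-based: 11: A/C.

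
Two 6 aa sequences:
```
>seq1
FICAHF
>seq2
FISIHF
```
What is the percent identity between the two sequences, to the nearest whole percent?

67%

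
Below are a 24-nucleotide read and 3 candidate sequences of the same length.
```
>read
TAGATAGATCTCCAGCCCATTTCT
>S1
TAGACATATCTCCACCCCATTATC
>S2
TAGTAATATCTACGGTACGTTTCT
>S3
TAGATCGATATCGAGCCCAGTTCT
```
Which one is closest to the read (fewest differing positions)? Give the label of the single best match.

S3

Hamming distances to read — S1: 6; S2: 8; S3: 4.
Smallest is S3 with 4 mismatches.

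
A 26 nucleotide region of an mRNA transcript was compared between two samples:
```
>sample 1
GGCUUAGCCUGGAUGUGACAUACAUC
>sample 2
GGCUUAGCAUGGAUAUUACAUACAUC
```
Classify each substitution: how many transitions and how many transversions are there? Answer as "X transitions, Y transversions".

1 transition, 2 transversions

Transitions (purine↔purine or pyrimidine↔pyrimidine): 15 G→A.
Transversions (purine↔pyrimidine): 9 C→A, 17 G→U.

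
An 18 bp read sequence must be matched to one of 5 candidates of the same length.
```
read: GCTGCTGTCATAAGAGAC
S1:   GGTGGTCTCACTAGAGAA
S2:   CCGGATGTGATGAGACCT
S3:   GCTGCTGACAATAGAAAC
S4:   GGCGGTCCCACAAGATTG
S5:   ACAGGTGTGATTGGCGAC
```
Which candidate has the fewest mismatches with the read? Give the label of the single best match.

Hamming distances to read — S1: 6; S2: 8; S3: 4; S4: 9; S5: 7.
Smallest is S3 with 4 mismatches.

S3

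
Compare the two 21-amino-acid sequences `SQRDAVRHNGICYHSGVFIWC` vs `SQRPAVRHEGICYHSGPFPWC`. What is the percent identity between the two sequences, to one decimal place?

81.0%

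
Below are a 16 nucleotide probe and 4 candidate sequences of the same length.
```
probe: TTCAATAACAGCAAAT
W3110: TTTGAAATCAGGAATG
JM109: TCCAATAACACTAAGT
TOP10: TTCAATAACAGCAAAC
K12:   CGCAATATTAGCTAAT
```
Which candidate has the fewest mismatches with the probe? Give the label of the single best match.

Hamming distances to probe — W3110: 7; JM109: 4; TOP10: 1; K12: 5.
Smallest is TOP10 with 1 mismatch.

TOP10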